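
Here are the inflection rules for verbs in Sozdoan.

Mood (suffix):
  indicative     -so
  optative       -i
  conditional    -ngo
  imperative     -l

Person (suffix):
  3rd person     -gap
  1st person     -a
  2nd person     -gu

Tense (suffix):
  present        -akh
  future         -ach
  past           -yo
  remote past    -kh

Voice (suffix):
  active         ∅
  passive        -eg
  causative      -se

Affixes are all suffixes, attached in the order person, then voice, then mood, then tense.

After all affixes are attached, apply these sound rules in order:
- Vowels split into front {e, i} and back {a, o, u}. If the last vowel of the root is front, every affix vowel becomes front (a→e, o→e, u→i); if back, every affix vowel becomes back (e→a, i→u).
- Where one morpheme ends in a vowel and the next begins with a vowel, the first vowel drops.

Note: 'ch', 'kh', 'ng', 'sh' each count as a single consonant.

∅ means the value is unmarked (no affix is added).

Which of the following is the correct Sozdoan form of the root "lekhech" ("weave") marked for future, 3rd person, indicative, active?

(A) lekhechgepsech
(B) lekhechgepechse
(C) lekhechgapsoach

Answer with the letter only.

A

Attach person 3rd person -gap → lekhechgap.
voice = active: zero marking, form stays lekhechgap.
Attach mood indicative -so → lekhechgapso.
Attach tense future -ach → lekhechgapsoach.
Apply vowel harmony: lekhechgapsoach → lekhechgepseech.
Apply vowel deletion: lekhechgepseech → lekhechgepsech.
So the correct form is lekhechgepsech, option (A).
(B) lekhechgepechse is wrong: it has the affixes in the wrong order.
(C) lekhechgapsoach is wrong: it fails to apply the sound rule(s).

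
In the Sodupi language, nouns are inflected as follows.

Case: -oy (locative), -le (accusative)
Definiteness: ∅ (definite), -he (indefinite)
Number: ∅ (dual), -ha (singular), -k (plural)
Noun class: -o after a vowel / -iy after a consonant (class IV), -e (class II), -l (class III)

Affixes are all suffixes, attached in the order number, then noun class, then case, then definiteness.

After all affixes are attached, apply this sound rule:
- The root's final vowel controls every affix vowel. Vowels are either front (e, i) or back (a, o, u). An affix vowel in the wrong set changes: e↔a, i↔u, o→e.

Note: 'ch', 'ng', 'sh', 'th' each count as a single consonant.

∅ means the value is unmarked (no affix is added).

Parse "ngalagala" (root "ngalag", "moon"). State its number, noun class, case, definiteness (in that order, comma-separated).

dual, class II, accusative, definite

Segment: ngalag-e-le.
number: ∅ → dual.
noun class: -e → class II.
case: -le → accusative.
definiteness: ∅ → definite.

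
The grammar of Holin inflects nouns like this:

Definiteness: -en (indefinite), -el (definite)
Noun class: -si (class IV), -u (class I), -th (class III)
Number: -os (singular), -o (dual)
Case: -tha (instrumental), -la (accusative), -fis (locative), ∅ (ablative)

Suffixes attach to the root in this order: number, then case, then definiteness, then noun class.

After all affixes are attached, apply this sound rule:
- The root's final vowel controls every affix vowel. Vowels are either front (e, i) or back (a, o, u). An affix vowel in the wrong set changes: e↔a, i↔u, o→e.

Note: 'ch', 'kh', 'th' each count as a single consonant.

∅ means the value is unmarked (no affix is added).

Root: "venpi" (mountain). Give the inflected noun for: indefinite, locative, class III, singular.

Attach number singular -os → venpios.
Attach case locative -fis → venpiosfis.
Attach definiteness indefinite -en → venpiosfisen.
Attach noun class class III -th → venpiosfisenth.
Apply vowel harmony: venpiosfisenth → venpiesfisenth.

venpiesfisenth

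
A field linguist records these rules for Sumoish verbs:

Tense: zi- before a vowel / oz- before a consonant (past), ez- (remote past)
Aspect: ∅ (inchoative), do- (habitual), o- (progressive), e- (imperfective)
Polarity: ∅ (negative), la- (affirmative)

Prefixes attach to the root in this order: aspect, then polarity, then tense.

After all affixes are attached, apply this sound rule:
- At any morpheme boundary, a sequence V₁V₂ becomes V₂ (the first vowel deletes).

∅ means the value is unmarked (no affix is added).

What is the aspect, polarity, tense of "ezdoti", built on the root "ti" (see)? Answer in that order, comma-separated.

habitual, negative, remote past

Segment: ez-do-ti.
aspect: do- → habitual.
polarity: ∅ → negative.
tense: ez- → remote past.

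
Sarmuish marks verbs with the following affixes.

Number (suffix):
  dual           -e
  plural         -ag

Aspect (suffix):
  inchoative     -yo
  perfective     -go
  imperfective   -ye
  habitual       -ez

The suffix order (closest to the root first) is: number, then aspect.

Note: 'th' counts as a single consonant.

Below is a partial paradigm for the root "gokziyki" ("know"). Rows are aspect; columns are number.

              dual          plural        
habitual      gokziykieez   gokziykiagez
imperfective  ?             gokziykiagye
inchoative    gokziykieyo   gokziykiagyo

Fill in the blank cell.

gokziykieye

Attach number dual -e → gokziykie.
Attach aspect imperfective -ye → gokziykieye.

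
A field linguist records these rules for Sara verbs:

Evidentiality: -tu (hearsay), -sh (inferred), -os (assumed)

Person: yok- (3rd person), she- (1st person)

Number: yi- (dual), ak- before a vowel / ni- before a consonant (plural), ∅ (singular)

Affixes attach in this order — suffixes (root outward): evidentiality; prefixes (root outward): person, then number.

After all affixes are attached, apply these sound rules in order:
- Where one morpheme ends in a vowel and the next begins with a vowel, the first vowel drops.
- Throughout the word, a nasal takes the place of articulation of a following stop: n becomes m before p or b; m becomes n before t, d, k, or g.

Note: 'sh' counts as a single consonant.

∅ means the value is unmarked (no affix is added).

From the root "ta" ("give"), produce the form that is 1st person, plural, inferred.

Attach evidentiality inferred -sh → tash.
Attach person 1st person she- → shetash.
Attach number plural ni- (before consonant 'sh') → nishetash.
Vowel deletion: no change.
Nasal assimilation: no change.

nishetash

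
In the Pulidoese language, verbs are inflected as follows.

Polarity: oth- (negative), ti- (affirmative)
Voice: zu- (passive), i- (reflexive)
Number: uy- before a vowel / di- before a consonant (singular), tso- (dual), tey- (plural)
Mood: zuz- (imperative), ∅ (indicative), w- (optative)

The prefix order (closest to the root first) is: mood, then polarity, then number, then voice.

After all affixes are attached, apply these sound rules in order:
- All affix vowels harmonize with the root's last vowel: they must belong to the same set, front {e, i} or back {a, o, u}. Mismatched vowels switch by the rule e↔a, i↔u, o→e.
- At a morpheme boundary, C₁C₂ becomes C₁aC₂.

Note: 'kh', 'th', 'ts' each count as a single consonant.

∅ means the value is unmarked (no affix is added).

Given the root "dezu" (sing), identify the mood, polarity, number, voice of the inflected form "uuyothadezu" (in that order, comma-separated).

indicative, negative, singular, reflexive

Segment: i-uy-oth-dezu.
mood: ∅ → indicative.
polarity: oth- → negative.
number: uy/di- → singular.
voice: i- → reflexive.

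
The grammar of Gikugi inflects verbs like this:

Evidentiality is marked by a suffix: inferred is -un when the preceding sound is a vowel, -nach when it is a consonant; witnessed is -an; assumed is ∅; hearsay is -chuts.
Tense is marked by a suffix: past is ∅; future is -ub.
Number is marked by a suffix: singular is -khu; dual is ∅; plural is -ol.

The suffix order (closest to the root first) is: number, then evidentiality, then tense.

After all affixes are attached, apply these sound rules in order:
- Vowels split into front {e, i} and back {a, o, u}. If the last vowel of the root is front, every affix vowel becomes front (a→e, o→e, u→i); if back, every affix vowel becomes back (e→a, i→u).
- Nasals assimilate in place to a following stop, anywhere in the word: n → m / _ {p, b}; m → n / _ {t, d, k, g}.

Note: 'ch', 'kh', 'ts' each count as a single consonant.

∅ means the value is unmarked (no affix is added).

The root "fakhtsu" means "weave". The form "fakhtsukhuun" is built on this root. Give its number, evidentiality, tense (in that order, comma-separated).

singular, inferred, past

Segment: fakhtsu-khu-un.
number: -khu → singular.
evidentiality: -un/nach → inferred.
tense: ∅ → past.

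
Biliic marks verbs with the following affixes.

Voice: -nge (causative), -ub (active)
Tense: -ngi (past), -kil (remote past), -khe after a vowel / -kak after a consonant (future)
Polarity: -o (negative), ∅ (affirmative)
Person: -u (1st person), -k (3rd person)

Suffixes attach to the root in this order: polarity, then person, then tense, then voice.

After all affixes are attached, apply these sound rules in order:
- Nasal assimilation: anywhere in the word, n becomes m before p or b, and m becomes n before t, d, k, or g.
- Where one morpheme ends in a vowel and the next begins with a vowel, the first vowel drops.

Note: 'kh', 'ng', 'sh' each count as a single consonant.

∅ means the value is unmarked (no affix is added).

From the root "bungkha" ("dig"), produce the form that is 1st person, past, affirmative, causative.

bungkhunginge

polarity = affirmative: zero marking, form stays bungkha.
Attach person 1st person -u → bungkhau.
Attach tense past -ngi → bungkhaungi.
Attach voice causative -nge → bungkhaunginge.
Nasal assimilation: no change.
Apply vowel deletion: bungkhaunginge → bungkhunginge.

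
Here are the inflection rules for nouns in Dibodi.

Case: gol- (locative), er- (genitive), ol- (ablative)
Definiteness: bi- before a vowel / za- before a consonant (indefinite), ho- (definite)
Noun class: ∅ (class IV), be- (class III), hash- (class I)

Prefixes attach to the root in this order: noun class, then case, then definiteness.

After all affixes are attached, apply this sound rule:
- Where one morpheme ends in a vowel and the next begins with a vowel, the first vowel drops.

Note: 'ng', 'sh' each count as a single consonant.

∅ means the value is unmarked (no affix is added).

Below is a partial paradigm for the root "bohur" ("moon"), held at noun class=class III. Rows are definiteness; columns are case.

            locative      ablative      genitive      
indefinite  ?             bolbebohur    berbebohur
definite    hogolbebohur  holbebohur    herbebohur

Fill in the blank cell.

Attach noun class class III be- → bebohur.
Attach case locative gol- → golbebohur.
Attach definiteness indefinite za- (before consonant 'g') → zagolbebohur.
Vowel deletion: no change.

zagolbebohur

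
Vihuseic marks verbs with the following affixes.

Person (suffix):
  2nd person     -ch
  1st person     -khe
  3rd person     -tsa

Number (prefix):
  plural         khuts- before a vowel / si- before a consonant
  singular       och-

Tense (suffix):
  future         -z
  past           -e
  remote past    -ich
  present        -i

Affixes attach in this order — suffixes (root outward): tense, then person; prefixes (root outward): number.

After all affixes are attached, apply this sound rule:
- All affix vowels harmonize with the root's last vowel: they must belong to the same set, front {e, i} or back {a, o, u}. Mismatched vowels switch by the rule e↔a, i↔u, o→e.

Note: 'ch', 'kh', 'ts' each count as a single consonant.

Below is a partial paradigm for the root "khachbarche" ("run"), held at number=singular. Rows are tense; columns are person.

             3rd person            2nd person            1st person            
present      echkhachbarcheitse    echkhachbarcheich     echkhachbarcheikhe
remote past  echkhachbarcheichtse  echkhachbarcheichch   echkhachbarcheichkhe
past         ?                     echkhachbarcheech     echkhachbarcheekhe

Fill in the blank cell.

Attach number singular och- → ochkhachbarche.
Attach tense past -e → ochkhachbarchee.
Attach person 3rd person -tsa → ochkhachbarcheetsa.
Apply vowel harmony: ochkhachbarcheetsa → echkhachbarcheetse.

echkhachbarcheetse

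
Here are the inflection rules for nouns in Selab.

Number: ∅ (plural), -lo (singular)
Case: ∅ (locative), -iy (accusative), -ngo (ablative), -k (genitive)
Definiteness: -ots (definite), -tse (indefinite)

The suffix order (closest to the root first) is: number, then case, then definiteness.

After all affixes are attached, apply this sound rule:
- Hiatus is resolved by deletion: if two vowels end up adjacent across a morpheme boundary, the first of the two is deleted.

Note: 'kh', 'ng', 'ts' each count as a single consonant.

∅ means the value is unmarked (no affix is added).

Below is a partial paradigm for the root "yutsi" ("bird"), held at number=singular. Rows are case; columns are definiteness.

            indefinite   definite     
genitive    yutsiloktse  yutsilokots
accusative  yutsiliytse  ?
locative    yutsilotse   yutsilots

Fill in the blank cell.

Attach number singular -lo → yutsilo.
Attach case accusative -iy → yutsiloiy.
Attach definiteness definite -ots → yutsiloiyots.
Apply vowel deletion: yutsiloiyots → yutsiliyots.

yutsiliyots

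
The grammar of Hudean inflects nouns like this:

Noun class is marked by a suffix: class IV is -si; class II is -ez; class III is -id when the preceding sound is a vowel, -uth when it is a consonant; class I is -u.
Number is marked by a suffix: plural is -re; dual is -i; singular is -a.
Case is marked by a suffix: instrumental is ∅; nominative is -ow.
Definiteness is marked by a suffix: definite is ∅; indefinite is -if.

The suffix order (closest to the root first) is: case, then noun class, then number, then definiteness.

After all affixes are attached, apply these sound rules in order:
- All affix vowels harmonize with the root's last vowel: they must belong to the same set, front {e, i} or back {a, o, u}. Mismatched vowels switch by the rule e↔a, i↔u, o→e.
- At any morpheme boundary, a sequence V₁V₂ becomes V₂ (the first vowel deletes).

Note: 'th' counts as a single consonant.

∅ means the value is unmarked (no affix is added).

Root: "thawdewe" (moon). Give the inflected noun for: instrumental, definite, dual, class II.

case = instrumental: zero marking, form stays thawdewe.
Attach noun class class II -ez → thawdeweez.
Attach number dual -i → thawdeweezi.
definiteness = definite: zero marking, form stays thawdeweezi.
Vowel harmony: no change.
Apply vowel deletion: thawdeweezi → thawdewezi.

thawdewezi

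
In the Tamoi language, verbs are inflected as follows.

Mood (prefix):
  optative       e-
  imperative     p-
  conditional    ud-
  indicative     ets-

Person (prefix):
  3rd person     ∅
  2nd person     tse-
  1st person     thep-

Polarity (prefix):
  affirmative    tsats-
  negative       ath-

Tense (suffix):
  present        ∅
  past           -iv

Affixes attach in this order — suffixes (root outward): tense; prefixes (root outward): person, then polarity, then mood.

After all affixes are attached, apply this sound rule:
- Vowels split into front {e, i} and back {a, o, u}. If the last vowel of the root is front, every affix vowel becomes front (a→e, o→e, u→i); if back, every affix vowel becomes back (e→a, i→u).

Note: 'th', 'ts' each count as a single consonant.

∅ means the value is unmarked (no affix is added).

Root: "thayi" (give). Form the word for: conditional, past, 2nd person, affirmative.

Attach person 2nd person tse- → tsethayi.
Attach tense past -iv → tsethayiiv.
Attach polarity affirmative tsats- → tsatstsethayiiv.
Attach mood conditional ud- → udtsatstsethayiiv.
Apply vowel harmony: udtsatstsethayiiv → idtsetstsethayiiv.

idtsetstsethayiiv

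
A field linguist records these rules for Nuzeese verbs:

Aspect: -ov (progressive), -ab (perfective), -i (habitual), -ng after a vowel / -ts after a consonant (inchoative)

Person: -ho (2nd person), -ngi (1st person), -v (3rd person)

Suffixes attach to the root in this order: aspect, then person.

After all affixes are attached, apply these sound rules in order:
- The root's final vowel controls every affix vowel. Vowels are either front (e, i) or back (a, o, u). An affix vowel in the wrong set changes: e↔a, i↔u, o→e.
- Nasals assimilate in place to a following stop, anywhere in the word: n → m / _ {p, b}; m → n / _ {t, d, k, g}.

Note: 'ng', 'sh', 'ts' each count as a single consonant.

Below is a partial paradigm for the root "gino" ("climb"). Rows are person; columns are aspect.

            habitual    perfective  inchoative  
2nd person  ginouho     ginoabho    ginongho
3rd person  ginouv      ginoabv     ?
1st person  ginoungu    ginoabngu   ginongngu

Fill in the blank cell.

ginongv

Attach aspect inchoative -ng (after vowel 'o') → ginong.
Attach person 3rd person -v → ginongv.
Vowel harmony: no change.
Nasal assimilation: no change.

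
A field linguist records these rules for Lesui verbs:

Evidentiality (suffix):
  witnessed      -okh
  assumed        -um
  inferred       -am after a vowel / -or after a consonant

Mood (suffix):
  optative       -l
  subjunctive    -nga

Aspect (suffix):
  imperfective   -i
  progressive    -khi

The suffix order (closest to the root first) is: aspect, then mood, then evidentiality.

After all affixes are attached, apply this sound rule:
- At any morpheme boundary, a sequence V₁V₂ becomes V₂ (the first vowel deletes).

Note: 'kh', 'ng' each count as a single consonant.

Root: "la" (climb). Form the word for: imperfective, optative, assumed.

lilum

Attach aspect imperfective -i → lai.
Attach mood optative -l → lail.
Attach evidentiality assumed -um → lailum.
Apply vowel deletion: lailum → lilum.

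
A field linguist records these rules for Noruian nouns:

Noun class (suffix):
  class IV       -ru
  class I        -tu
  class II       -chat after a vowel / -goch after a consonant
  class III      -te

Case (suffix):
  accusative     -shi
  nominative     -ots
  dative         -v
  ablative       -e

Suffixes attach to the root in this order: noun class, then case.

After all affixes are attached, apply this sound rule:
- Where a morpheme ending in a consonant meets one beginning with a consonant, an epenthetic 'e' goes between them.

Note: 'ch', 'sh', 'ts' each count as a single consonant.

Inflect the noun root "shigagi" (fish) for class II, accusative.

Attach noun class class II -chat (after vowel 'i') → shigagichat.
Attach case accusative -shi → shigagichatshi.
Apply epenthesis: shigagichatshi → shigagichateshi.

shigagichateshi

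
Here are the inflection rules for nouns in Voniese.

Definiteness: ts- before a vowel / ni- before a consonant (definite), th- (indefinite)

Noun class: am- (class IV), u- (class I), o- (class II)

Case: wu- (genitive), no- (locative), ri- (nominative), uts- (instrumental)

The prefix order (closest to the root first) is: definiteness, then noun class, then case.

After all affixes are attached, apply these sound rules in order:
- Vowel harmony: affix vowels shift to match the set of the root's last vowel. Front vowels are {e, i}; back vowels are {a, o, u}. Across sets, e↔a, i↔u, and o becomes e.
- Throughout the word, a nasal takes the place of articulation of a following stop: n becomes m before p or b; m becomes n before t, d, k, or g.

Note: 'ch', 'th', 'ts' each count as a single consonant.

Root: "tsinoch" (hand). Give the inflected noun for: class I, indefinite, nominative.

ruuthtsinoch

Attach definiteness indefinite th- → thtsinoch.
Attach noun class class I u- → uthtsinoch.
Attach case nominative ri- → riuthtsinoch.
Apply vowel harmony: riuthtsinoch → ruuthtsinoch.
Nasal assimilation: no change.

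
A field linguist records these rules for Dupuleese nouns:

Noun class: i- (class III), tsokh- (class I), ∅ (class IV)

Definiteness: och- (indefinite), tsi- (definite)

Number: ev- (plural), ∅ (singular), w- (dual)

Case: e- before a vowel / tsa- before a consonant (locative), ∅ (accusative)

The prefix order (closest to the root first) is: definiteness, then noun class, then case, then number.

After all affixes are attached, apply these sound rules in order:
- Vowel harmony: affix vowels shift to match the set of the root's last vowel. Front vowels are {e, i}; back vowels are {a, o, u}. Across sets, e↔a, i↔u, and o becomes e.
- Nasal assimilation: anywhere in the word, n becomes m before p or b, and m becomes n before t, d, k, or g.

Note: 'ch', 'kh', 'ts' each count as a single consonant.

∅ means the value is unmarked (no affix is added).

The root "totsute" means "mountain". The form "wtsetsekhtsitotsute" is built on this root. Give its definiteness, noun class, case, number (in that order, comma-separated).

definite, class I, locative, dual

Segment: w-tsa-tsokh-tsi-totsute.
definiteness: tsi- → definite.
noun class: tsokh- → class I.
case: e/tsa- → locative.
number: w- → dual.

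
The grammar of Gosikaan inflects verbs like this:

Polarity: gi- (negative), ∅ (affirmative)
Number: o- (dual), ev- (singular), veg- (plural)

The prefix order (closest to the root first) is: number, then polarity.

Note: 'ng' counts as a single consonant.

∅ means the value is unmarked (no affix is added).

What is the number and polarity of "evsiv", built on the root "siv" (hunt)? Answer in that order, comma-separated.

Segment: ev-siv.
number: ev- → singular.
polarity: ∅ → affirmative.

singular, affirmative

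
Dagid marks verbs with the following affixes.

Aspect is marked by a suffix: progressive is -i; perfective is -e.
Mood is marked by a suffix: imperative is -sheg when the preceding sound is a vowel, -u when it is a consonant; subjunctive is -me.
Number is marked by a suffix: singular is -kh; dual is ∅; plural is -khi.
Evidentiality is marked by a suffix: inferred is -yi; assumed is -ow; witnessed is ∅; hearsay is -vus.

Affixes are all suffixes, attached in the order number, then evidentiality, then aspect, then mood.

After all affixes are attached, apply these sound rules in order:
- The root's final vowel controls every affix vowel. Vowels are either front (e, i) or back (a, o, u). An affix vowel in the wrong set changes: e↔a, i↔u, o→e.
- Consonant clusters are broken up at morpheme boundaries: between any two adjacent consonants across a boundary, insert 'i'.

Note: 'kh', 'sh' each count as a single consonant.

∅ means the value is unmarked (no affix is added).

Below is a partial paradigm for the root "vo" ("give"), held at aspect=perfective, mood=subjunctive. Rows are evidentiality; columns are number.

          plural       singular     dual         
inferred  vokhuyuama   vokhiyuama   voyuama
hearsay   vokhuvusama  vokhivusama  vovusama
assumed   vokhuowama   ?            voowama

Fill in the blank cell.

Attach number singular -kh → vokh.
Attach evidentiality assumed -ow → vokhow.
Attach aspect perfective -e → vokhowe.
Attach mood subjunctive -me → vokhoweme.
Apply vowel harmony: vokhoweme → vokhowama.
Epenthesis: no change.

vokhowama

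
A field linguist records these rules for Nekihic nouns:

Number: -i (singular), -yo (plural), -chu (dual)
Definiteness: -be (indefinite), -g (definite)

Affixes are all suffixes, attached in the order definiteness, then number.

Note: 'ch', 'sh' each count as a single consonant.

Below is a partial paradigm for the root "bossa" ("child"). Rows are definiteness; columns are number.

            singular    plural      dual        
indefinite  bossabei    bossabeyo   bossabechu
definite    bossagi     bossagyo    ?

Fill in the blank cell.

Attach definiteness definite -g → bossag.
Attach number dual -chu → bossagchu.

bossagchu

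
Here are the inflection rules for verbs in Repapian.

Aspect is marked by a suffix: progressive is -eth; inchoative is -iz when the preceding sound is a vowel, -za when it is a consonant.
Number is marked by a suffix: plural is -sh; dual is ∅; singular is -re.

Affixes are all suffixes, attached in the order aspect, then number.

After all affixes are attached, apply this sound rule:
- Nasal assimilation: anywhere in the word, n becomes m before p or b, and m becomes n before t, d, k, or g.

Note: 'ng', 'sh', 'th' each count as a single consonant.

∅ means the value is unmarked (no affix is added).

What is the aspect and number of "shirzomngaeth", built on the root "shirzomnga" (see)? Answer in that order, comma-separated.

progressive, dual

Segment: shirzomnga-eth.
aspect: -eth → progressive.
number: ∅ → dual.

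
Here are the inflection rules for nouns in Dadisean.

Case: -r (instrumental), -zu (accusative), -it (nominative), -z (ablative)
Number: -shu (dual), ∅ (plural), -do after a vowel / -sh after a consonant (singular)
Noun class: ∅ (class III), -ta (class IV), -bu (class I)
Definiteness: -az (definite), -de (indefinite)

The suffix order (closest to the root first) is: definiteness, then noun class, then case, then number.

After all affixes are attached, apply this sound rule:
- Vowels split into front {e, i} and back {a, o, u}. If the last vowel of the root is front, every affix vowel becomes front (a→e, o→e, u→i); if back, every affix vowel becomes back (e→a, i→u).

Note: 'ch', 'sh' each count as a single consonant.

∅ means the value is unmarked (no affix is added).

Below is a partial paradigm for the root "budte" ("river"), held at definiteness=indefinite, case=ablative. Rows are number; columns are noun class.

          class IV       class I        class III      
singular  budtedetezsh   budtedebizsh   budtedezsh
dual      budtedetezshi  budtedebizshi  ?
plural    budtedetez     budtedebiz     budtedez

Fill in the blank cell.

Attach definiteness indefinite -de → budtede.
noun class = class III: zero marking, form stays budtede.
Attach case ablative -z → budtedez.
Attach number dual -shu → budtedezshu.
Apply vowel harmony: budtedezshu → budtedezshi.

budtedezshi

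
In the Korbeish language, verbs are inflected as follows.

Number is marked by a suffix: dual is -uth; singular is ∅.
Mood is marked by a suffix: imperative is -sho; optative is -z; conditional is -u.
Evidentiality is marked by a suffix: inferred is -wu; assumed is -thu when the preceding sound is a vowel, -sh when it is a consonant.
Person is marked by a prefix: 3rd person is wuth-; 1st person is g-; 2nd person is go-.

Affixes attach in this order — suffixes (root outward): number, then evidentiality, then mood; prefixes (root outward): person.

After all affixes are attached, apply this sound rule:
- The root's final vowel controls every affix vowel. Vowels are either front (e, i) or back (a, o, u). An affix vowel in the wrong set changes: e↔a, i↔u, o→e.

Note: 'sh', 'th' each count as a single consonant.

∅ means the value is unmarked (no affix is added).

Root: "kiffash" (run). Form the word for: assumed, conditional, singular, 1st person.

number = singular: zero marking, form stays kiffash.
Attach evidentiality assumed -sh (after consonant 'sh') → kiffashsh.
Attach mood conditional -u → kiffashshu.
Attach person 1st person g- → gkiffashshu.
Vowel harmony: no change.

gkiffashshu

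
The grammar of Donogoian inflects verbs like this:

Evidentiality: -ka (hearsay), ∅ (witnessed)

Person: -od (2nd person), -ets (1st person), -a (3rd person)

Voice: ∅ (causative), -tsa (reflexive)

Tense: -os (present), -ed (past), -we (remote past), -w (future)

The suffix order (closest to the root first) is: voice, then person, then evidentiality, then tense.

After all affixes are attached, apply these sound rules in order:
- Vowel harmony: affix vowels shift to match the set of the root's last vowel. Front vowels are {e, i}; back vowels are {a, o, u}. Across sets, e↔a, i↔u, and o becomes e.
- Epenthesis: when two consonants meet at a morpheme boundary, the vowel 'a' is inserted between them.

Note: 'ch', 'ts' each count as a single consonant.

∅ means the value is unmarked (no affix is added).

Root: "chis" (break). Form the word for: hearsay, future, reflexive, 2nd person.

chisatseedakew

Attach voice reflexive -tsa → chistsa.
Attach person 2nd person -od → chistsaod.
Attach evidentiality hearsay -ka → chistsaodka.
Attach tense future -w → chistsaodkaw.
Apply vowel harmony: chistsaodkaw → chistseedkew.
Apply epenthesis: chistseedkew → chisatseedakew.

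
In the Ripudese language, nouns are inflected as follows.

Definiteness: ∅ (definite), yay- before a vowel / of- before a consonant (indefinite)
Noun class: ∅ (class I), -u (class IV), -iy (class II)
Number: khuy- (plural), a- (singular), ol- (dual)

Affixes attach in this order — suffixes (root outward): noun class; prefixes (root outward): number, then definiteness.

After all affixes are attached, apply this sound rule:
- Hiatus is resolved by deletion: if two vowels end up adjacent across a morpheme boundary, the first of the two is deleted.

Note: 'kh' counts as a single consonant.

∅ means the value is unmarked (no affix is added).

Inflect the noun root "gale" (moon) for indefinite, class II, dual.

Attach noun class class II -iy → galeiy.
Attach number dual ol- → olgaleiy.
Attach definiteness indefinite yay- (before vowel 'o') → yayolgaleiy.
Apply vowel deletion: yayolgaleiy → yayolgaliy.

yayolgaliy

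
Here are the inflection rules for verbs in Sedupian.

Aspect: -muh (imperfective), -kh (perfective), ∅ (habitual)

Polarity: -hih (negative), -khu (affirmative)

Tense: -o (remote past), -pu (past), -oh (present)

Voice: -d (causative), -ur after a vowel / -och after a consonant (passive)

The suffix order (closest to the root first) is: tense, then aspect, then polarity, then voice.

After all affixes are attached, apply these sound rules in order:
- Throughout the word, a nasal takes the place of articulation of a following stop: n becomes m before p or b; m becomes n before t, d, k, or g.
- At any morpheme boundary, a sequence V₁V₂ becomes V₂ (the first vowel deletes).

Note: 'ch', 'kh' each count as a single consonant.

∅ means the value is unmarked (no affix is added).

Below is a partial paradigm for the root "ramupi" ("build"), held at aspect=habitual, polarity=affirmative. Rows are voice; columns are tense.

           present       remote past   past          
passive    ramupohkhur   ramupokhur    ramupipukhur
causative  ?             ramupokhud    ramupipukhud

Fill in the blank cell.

Attach tense present -oh → ramupioh.
aspect = habitual: zero marking, form stays ramupioh.
Attach polarity affirmative -khu → ramupiohkhu.
Attach voice causative -d → ramupiohkhud.
Nasal assimilation: no change.
Apply vowel deletion: ramupiohkhud → ramupohkhud.

ramupohkhud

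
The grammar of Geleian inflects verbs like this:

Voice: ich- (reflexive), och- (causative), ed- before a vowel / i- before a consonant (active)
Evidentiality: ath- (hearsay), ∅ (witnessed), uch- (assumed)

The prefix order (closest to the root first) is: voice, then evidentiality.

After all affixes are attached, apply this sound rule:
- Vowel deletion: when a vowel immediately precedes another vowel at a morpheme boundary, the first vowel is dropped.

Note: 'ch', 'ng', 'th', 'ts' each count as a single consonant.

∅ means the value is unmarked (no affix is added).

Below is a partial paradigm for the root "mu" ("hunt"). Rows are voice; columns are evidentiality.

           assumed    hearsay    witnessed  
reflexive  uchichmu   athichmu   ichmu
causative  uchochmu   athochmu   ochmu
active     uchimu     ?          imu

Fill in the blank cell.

Attach voice active i- (before consonant 'm') → imu.
Attach evidentiality hearsay ath- → athimu.
Vowel deletion: no change.

athimu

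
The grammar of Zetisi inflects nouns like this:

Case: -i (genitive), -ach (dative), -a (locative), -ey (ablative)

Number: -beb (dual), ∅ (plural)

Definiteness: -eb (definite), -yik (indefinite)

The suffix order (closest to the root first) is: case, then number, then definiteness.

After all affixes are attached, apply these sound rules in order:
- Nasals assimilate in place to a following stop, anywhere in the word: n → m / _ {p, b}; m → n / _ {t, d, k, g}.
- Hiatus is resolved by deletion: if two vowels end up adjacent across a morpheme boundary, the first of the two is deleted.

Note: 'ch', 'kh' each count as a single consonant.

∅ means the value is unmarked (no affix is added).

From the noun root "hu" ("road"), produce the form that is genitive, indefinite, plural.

Attach case genitive -i → hui.
number = plural: zero marking, form stays hui.
Attach definiteness indefinite -yik → huiyik.
Nasal assimilation: no change.
Apply vowel deletion: huiyik → hiyik.

hiyik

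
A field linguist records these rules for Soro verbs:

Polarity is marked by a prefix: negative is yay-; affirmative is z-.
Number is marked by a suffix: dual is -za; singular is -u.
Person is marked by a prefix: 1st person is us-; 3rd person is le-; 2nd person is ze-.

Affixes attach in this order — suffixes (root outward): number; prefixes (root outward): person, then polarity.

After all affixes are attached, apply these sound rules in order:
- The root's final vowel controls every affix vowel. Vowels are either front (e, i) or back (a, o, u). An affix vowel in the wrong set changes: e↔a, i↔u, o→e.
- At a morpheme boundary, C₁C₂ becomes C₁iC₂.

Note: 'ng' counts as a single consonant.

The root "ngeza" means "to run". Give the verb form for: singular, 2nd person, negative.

Attach person 2nd person ze- → zengeza.
Attach number singular -u → zengezau.
Attach polarity negative yay- → yayzengezau.
Apply vowel harmony: yayzengezau → yayzangezau.
Apply epenthesis: yayzangezau → yayizangezau.

yayizangezau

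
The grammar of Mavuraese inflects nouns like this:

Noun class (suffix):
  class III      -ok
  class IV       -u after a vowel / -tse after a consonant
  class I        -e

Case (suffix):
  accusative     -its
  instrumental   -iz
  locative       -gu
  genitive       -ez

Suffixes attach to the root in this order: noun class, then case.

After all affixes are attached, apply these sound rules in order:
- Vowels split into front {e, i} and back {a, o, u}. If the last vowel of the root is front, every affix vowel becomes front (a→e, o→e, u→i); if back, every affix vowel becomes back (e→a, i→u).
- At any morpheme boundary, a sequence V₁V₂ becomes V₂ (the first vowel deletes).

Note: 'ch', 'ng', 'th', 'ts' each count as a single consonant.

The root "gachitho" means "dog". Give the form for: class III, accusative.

gachithokuts

Attach noun class class III -ok → gachithook.
Attach case accusative -its → gachithookits.
Apply vowel harmony: gachithookits → gachithookuts.
Apply vowel deletion: gachithookuts → gachithokuts.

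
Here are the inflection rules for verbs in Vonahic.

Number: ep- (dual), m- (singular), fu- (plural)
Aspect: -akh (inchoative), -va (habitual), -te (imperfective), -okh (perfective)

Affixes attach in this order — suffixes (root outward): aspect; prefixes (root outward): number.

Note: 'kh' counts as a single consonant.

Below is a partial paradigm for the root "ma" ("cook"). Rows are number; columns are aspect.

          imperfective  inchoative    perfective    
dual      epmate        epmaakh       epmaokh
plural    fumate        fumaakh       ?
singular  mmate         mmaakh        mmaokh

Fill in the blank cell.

Attach number plural fu- → fuma.
Attach aspect perfective -okh → fumaokh.

fumaokh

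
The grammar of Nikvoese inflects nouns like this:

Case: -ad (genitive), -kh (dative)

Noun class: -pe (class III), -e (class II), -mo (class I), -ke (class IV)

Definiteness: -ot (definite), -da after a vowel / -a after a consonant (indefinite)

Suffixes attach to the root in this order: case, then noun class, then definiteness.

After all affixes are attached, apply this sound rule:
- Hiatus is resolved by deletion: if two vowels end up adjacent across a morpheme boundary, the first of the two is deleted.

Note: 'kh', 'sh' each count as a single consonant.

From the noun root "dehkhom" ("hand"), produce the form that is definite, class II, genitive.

Attach case genitive -ad → dehkhomad.
Attach noun class class II -e → dehkhomade.
Attach definiteness definite -ot → dehkhomadeot.
Apply vowel deletion: dehkhomadeot → dehkhomadot.

dehkhomadot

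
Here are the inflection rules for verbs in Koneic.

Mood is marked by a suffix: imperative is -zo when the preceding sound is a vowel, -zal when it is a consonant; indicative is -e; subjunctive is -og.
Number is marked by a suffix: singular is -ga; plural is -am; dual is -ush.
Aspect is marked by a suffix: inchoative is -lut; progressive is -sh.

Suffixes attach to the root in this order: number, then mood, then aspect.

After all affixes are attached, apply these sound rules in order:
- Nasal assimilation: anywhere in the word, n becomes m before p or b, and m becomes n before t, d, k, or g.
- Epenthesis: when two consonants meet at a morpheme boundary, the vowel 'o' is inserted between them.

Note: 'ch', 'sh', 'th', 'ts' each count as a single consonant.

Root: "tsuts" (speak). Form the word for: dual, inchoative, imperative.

Attach number dual -ush → tsutsush.
Attach mood imperative -zal (after consonant 'sh') → tsutsushzal.
Attach aspect inchoative -lut → tsutsushzallut.
Nasal assimilation: no change.
Apply epenthesis: tsutsushzallut → tsutsushozalolut.

tsutsushozalolut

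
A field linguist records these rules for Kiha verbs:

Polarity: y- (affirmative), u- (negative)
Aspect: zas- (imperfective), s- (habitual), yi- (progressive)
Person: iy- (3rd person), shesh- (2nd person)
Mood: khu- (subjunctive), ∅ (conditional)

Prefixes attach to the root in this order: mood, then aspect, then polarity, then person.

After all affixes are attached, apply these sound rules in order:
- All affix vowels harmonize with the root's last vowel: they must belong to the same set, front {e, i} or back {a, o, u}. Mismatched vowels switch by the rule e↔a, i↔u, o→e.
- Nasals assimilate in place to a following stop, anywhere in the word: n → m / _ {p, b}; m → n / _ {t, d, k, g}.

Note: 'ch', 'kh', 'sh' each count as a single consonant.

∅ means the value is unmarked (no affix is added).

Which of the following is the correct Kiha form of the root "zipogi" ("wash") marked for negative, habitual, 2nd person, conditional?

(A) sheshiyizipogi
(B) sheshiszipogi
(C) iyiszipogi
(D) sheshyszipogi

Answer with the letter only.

B

mood = conditional: zero marking, form stays zipogi.
Attach aspect habitual s- → szipogi.
Attach polarity negative u- → uszipogi.
Attach person 2nd person shesh- → sheshuszipogi.
Apply vowel harmony: sheshuszipogi → sheshiszipogi.
Nasal assimilation: no change.
So the correct form is sheshiszipogi, option (B).
(D) sheshyszipogi is wrong: it uses affirmative instead of negative for polarity.
(A) sheshiyizipogi is wrong: it uses progressive instead of habitual for aspect.
(C) iyiszipogi is wrong: it uses 3rd person instead of 2nd person for person.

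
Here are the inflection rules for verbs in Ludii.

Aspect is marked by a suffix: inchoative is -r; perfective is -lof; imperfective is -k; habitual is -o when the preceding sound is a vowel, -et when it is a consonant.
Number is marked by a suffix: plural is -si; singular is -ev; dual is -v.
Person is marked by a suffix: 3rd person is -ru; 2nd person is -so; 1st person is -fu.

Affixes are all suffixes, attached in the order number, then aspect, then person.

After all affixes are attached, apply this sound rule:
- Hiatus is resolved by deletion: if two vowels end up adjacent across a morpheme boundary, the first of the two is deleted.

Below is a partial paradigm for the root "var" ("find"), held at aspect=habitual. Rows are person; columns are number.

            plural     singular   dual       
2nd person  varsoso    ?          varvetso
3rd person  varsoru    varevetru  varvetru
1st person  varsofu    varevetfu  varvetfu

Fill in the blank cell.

Attach number singular -ev → varev.
Attach aspect habitual -et (after consonant 'v') → varevet.
Attach person 2nd person -so → varevetso.
Vowel deletion: no change.

varevetso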